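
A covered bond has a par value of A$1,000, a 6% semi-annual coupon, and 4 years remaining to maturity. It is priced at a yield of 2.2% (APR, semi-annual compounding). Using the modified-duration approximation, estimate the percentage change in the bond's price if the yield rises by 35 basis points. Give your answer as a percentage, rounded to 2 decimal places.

-1.26%

Periodic yield y = 0.011. Modified duration first:
  t   CF        PV=CF/(1+0.011)^t    t·PV
  1        30.00        29.6736        29.6736
  2        30.00        29.3507        58.7015
  3        30.00        29.0314        87.0942
  4        30.00        28.7155       114.8621
  5        30.00        28.4031       142.0154
  6        30.00        28.0940       168.5643
  7        30.00        27.7884       194.5186
  8     1,030.00       943.6870     7,549.4961
  Σ                  1,144.7437     8,344.9257
P = 1,144.7437; D_Mac = 7.28978 half-year periods = 3.64489 yrs; D_mod = 3.64489/(1+0.011) = 3.60523 yrs.
ΔP/P ≈ -D_mod · Δy = -3.60523 × (+0.0035) = -0.012618 = -1.2618%.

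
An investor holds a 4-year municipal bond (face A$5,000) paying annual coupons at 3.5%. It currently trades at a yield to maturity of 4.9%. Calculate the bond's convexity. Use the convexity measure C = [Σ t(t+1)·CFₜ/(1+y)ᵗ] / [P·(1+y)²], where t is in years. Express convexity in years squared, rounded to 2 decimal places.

16.94

With y = 0.049:
  t   CF        PV=CF/(1+0.049)^t    t·PV        t(t+1)·PV
  1       175.00       166.8255       166.8255         333.6511
  2       175.00       159.0329       318.0659         954.1976
  3       175.00       151.6043       454.8130       1,819.2519
  4     5,175.00     4,273.7430    17,094.9720      85,474.8598
  Σ                  4,751.2058    18,034.6763      88,581.9604
P = 4,751.2058.
Convexity = Σ t(t+1)·PV / [P·(1+y)²] = 88,581.9604 / (4,751.2058 × 1.100401) = 16.94301.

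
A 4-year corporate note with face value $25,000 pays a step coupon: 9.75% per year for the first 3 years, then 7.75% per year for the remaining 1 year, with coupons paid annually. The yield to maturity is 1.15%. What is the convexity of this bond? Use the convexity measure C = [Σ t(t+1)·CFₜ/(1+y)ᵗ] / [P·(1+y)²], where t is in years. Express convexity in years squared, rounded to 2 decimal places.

With y = 0.0115:
  t   CF        PV=CF/(1+0.0115)^t    t·PV        t(t+1)·PV
  1     2,437.50     2,409.7874     2,409.7874       4,819.5749
  2     2,437.50     2,382.3900     4,764.7799      14,294.3398
  3     2,437.50     2,355.3040     7,065.9119      28,263.6476
  4    26,937.50    25,733.1967   102,932.7867     514,663.9333
  Σ                 32,880.6780   117,173.2659     562,041.4955
P = 32,880.6780.
Convexity = Σ t(t+1)·PV / [P·(1+y)²] = 562,041.4955 / (32,880.6780 × 1.023132) = 16.70690.

16.71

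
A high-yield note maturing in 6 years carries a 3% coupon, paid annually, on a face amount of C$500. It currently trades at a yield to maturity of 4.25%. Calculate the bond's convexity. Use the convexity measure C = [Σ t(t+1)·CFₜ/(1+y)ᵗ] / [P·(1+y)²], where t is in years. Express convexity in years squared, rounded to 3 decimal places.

34.915

With y = 0.0425:
  t   CF        PV=CF/(1+0.0425)^t    t·PV        t(t+1)·PV
  1        15.00        14.3885        14.3885          28.7770
  2        15.00        13.8019        27.6038          82.8114
  3        15.00        13.2392        39.7177         158.8709
  4        15.00        12.6995        50.7980         253.9902
  5        15.00        12.1818        60.9089         365.4536
  6       515.00       401.1907     2,407.1441      16,850.0090
  Σ                    467.5016     2,600.5611      17,739.9121
P = 467.5016.
Convexity = Σ t(t+1)·PV / [P·(1+y)²] = 17,739.9121 / (467.5016 × 1.086806) = 34.91533.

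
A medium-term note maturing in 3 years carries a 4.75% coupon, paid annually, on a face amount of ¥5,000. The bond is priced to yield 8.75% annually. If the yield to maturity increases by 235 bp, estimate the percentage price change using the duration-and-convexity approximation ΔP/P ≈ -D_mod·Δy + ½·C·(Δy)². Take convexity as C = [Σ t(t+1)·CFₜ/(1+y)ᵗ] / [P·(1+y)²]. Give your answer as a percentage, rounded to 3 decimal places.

-5.913%

With y = 0.0875:
  t   CF        PV=CF/(1+0.0875)^t    t·PV        t(t+1)·PV
  1       237.50       218.3908       218.3908         436.7816
  2       237.50       200.8191       401.6383       1,204.9148
  3     5,237.50     4,072.2669    12,216.8008      48,867.2033
  Σ                  4,491.4769    12,836.8299      50,508.8997
P = 4,491.4769; D_Mac = 2.85804 yrs; D_mod = 2.62808 yrs; C = 9.50868.
Duration effect: -2.62808 × (+0.0235) = -0.061760
Convexity effect: 0.5 × 9.50868 × (0.0235)² = +0.0026256
ΔP/P ≈ -0.061760 + 0.0026256 = -0.059134 = -5.9134%.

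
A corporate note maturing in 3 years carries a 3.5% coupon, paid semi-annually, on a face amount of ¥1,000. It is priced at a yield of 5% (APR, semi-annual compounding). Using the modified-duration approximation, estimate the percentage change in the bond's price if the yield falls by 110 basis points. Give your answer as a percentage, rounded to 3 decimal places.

+3.081%

Periodic yield y = 0.025. Modified duration first:
  t   CF        PV=CF/(1+0.025)^t    t·PV
  1        17.50        17.0732        17.0732
  2        17.50        16.6568        33.3135
  3        17.50        16.2505        48.7515
  4        17.50        15.8541        63.4165
  5        17.50        15.4675        77.3373
  6     1,017.50       877.3871     5,264.3224
  Σ                    958.6891     5,504.2143
P = 958.6891; D_Mac = 5.74140 half-year periods = 2.87070 yrs; D_mod = 2.87070/(1+0.025) = 2.80068 yrs.
ΔP/P ≈ -D_mod · Δy = -2.80068 × (-0.011) = +0.030807 = +3.0807%.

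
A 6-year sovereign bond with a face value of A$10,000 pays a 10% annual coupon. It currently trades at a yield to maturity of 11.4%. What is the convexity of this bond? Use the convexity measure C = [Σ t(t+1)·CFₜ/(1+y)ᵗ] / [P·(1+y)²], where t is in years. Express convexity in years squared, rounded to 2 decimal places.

With y = 0.114:
  t   CF        PV=CF/(1+0.114)^t    t·PV        t(t+1)·PV
  1     1,000.00       897.6661       897.6661       1,795.3321
  2     1,000.00       805.8044     1,611.6087       4,834.8262
  3     1,000.00       723.3432     2,170.0297       8,680.1189
  4     1,000.00       649.3207     2,597.2827      12,986.4137
  5     1,000.00       582.8731     2,914.3657      17,486.1943
  6    11,000.00     5,755.4799    34,532.8793     241,730.1550
  Σ                  9,414.4874    44,723.8323     287,513.0402
P = 9,414.4874.
Convexity = Σ t(t+1)·PV / [P·(1+y)²] = 287,513.0402 / (9,414.4874 × 1.240996) = 24.60880.

24.61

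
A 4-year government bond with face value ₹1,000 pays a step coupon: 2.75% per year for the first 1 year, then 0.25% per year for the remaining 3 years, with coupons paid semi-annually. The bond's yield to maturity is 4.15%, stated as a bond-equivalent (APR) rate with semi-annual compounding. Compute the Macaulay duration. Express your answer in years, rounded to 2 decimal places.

3.89 years

Periodic yield y = 0.02075. Discount each cash flow and weight by its period:
  t   CF        PV=CF/(1+0.02075)^t    t·PV
  1        13.75        13.4705        13.4705
  2        13.75        13.1967        26.3933
  3         1.25         1.1753         3.5259
  4         1.25         1.1514         4.6057
  5         1.25         1.1280         5.6401
  6         1.25         1.1051         6.6305
  7         1.25         1.0826         7.5783
  8     1,001.25       849.5470     6,796.3762
  Σ                    881.8566     6,864.2204
Price P = Σ PV = 881.8566.
Macaulay duration = Σ(t·PV) / P = 6,864.2204 / 881.8566 = 7.78383 half-year periods.
In years: 7.78383 / 2 = 3.89191 years.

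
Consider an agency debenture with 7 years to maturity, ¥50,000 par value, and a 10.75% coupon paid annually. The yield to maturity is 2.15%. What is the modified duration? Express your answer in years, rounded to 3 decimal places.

Periodic yield y = 0.0215. First find Macaulay duration:
  t   CF        PV=CF/(1+0.0215)^t    t·PV
  1     5,375.00     5,261.8698     5,261.8698
  2     5,375.00     5,151.1207    10,302.2414
  3     5,375.00     5,042.7026    15,128.1078
  4     5,375.00     4,936.5664    19,746.2657
  5     5,375.00     4,832.6641    24,163.3207
  6     5,375.00     4,730.9487    28,385.6925
  7    55,375.00    47,713.9249   333,997.4741
  Σ                 77,669.7973   436,984.9720
P = 77,669.7973; Macaulay duration = 436,984.9720 / 77,669.7973 = 5.62619 years.
Modified duration = D_Mac / (1 + y) = 5.62619 / 1.0215 = 5.50777 years.

5.508 years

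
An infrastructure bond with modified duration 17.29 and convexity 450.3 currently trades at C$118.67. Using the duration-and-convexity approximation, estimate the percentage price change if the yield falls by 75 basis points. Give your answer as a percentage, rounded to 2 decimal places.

+14.23%

Duration effect: -D_mod·Δy = -17.29 × (-0.0075) = +0.129675
Convexity effect: ½·C·(Δy)² = 0.5 × 450.3 × (-0.0075)² = +0.0126646875
ΔP/P ≈ +0.129675 + 0.0126646875 = +0.1423396875
= +14.23396875%.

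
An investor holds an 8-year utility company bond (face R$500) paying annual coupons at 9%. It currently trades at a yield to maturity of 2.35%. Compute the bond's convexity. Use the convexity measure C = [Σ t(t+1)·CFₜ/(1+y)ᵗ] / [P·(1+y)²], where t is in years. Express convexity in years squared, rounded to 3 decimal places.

50.628

With y = 0.0235:
  t   CF        PV=CF/(1+0.0235)^t    t·PV        t(t+1)·PV
  1        45.00        43.9668        43.9668          87.9336
  2        45.00        42.9573        85.9146         257.7437
  3        45.00        41.9710       125.9129         503.6516
  4        45.00        41.0073       164.0292         820.1459
  5        45.00        40.0658       200.3288       1,201.9725
  6        45.00        39.1458       234.8749       1,644.1246
  7        45.00        38.2470       267.7291       2,141.8330
  8       545.00       452.5783     3,620.6264      32,585.6376
  Σ                    739.9392     4,743.3826      39,243.0425
P = 739.9392.
Convexity = Σ t(t+1)·PV / [P·(1+y)²] = 39,243.0425 / (739.9392 × 1.047552) = 50.62802.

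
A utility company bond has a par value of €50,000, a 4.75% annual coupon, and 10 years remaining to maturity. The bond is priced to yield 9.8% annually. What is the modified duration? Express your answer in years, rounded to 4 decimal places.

7.0546 years

Periodic yield y = 0.098. First find Macaulay duration:
  t   CF        PV=CF/(1+0.098)^t    t·PV
  1     2,375.00     2,163.0237     2,163.0237
  2     2,375.00     1,969.9669     3,939.9338
  3     2,375.00     1,794.1411     5,382.4233
  4     2,375.00     1,634.0083     6,536.0331
  5     2,375.00     1,488.1678     7,440.8392
  6     2,375.00     1,355.3441     8,132.0647
  7     2,375.00     1,234.3753     8,640.6273
  8     2,375.00     1,124.2034     8,993.6272
  9     2,375.00     1,023.8647     9,214.7819
  10   52,375.00    20,563.6704   205,636.7043
  Σ                 34,350.7657   266,080.0585
P = 34,350.7657; Macaulay duration = 266,080.0585 / 34,350.7657 = 7.74597 years.
Modified duration = D_Mac / (1 + y) = 7.74597 / 1.098 = 7.05462 years.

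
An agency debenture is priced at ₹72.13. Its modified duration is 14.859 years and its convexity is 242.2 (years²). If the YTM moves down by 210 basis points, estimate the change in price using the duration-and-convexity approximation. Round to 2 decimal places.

+₹26.36

Duration effect: -D_mod·Δy = -14.859 × (-0.021) = +0.312039
Convexity effect: ½·C·(Δy)² = 0.5 × 242.2 × (-0.021)² = +0.0534051
ΔP/P ≈ +0.312039 + 0.0534051 = +0.3654441
ΔP ≈ 72.13 × (+0.3654441) = +26.359482933.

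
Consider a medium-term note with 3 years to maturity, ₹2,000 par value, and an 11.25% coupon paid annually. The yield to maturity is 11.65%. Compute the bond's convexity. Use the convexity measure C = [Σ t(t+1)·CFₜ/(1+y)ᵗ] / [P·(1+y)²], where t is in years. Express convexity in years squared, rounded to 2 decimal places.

With y = 0.1165:
  t   CF        PV=CF/(1+0.1165)^t    t·PV        t(t+1)·PV
  1       225.00       201.5226       201.5226         403.0452
  2       225.00       180.4950       360.9899       1,082.9697
  3     2,225.00     1,598.6516     4,795.9549      19,183.8195
  Σ                  1,980.6692     5,358.4674      20,669.8344
P = 1,980.6692.
Convexity = Σ t(t+1)·PV / [P·(1+y)²] = 20,669.8344 / (1,980.6692 × 1.246572) = 8.37158.

8.37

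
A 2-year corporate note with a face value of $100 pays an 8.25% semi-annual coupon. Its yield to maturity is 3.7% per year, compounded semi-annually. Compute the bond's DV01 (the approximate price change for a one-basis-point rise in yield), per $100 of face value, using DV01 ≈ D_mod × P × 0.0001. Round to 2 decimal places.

Periodic yield y = 0.0185.
  t   CF        PV=CF/(1+0.0185)^t    t·PV
  1        4.125         4.0501         4.0501
  2        4.125         3.9765         7.9530
  3        4.125         3.9043        11.7128
  4      104.125        96.7633       387.0534
  Σ                    108.6942       410.7693
P = 108.6942; D_Mac = 3.77913 half-year periods = 1.88956 yrs; D_mod = 1.85524 yrs.
DV01 ≈ 1.85524 × 108.6942 × 0.0001 = 0.020165.

$0.02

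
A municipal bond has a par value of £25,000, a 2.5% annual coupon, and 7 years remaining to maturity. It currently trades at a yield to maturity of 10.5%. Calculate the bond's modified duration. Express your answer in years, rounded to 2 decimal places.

5.74 years

Periodic yield y = 0.105. First find Macaulay duration:
  t   CF        PV=CF/(1+0.105)^t    t·PV
  1       625.00       565.6109       565.6109
  2       625.00       511.8650     1,023.7301
  3       625.00       463.2263     1,389.6788
  4       625.00       419.2093     1,676.8372
  5       625.00       379.3749     1,896.8746
  6       625.00       343.3257     2,059.9544
  7    25,625.00    12,738.7827    89,171.4786
  Σ                 15,421.3948    97,784.1645
P = 15,421.3948; Macaulay duration = 97,784.1645 / 15,421.3948 = 6.34081 years.
Modified duration = D_Mac / (1 + y) = 6.34081 / 1.105 = 5.73829 years.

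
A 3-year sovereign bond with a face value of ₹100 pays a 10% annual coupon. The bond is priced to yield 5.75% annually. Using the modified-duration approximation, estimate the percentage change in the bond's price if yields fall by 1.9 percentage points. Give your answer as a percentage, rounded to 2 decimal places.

Periodic yield y = 0.0575. Modified duration first:
  t   CF        PV=CF/(1+0.0575)^t    t·PV
  1        10.00         9.4563         9.4563
  2        10.00         8.9421        17.8842
  3       110.00        93.0147       279.0441
  Σ                    111.4131       306.3845
P = 111.4131; D_Mac = 2.74999 yrs; D_mod = 2.74999/(1+0.0575) = 2.60046 yrs.
ΔP/P ≈ -D_mod · Δy = -2.60046 × (-0.019) = +0.049409 = +4.9409%.

+4.94%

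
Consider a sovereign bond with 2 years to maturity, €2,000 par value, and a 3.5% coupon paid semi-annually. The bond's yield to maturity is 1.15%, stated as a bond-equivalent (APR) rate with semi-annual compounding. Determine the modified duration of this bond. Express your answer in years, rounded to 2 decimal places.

Periodic yield y = 0.00575. First find Macaulay duration:
  t   CF        PV=CF/(1+0.00575)^t    t·PV
  1        35.00        34.7999        34.7999
  2        35.00        34.6009        69.2019
  3        35.00        34.4031       103.2094
  4     2,035.00     1,988.8602     7,955.4406
  Σ                  2,092.6641     8,162.6518
P = 2,092.6641; Macaulay duration = 8,162.6518 / 2,092.6641 = 3.90060 half-year periods = 1.95030 years.
Modified duration = D_Mac / (1 + y) = 1.95030 / 1.00575 = 1.93915 years.

1.94 years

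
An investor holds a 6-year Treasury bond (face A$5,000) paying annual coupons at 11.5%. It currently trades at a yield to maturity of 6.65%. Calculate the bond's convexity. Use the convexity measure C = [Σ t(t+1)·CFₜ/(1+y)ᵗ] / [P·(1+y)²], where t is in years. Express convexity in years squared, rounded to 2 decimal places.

With y = 0.0665:
  t   CF        PV=CF/(1+0.0665)^t    t·PV        t(t+1)·PV
  1       575.00       539.1467       539.1467       1,078.2935
  2       575.00       505.5291     1,011.0581       3,033.1744
  3       575.00       474.0076     1,422.0227       5,688.0907
  4       575.00       444.4515     1,777.8061       8,889.0306
  5       575.00       416.7384     2,083.6921      12,502.1527
  6     5,575.00     3,788.6084    22,731.6501     159,121.5510
  Σ                  6,168.4817    29,565.3759     190,312.2929
P = 6,168.4817.
Convexity = Σ t(t+1)·PV / [P·(1+y)²] = 190,312.2929 / (6,168.4817 × 1.137422) = 27.12482.

27.12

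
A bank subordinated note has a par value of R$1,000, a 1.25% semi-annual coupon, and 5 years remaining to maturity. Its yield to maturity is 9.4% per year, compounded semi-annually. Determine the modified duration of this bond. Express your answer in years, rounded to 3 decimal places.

Periodic yield y = 0.047. First find Macaulay duration:
  t   CF        PV=CF/(1+0.047)^t    t·PV
  1         6.25         5.9694         5.9694
  2         6.25         5.7015        11.4029
  3         6.25         5.4455        16.3366
  4         6.25         5.2011        20.8043
  5         6.25         4.9676        24.8380
  6         6.25         4.7446        28.4676
  7         6.25         4.5316        31.7213
  8         6.25         4.3282        34.6255
  9         6.25         4.1339        37.2051
  10    1,006.25       635.6808     6,356.8077
  Σ                    680.7042     6,568.1786
P = 680.7042; Macaulay duration = 6,568.1786 / 680.7042 = 9.64909 half-year periods = 4.82455 years.
Modified duration = D_Mac / (1 + y) = 4.82455 / 1.047 = 4.60797 years.

4.608 years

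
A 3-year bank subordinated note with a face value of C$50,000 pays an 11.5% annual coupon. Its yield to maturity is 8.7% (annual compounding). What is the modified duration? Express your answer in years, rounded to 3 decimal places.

2.495 years

Periodic yield y = 0.087. First find Macaulay duration:
  t   CF        PV=CF/(1+0.087)^t    t·PV
  1     5,750.00     5,289.7884     5,289.7884
  2     5,750.00     4,866.4107     9,732.8214
  3    55,750.00    43,406.6470   130,219.9410
  Σ                 53,562.8461   145,242.5507
P = 53,562.8461; Macaulay duration = 145,242.5507 / 53,562.8461 = 2.71163 years.
Modified duration = D_Mac / (1 + y) = 2.71163 / 1.087 = 2.49460 years.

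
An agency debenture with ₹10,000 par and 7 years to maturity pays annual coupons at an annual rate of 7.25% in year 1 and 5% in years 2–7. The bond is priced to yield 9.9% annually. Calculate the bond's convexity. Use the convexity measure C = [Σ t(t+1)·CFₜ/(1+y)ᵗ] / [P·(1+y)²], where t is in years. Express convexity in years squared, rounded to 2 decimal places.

36.05

With y = 0.099:
  t   CF        PV=CF/(1+0.099)^t    t·PV        t(t+1)·PV
  1       725.00       659.6906       659.6906       1,319.3813
  2       500.00       413.9755       827.9510       2,483.8529
  3       500.00       376.6838     1,130.0514       4,520.2054
  4       500.00       342.7514     1,371.0056       6,855.0280
  5       500.00       311.8757     1,559.3785       9,356.2711
  6       500.00       283.7813     1,702.6881      11,918.8167
  7    10,500.00     5,422.5736    37,958.0149     303,664.1193
  Σ                  7,811.3319    45,208.7801     340,117.6746
P = 7,811.3319.
Convexity = Σ t(t+1)·PV / [P·(1+y)²] = 340,117.6746 / (7,811.3319 × 1.207801) = 36.05029.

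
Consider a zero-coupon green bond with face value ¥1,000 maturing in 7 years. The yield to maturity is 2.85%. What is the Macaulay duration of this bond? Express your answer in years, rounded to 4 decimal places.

7.0000 years

A zero-coupon bond has a single cash flow at maturity, so its Macaulay duration equals its maturity: 7 years.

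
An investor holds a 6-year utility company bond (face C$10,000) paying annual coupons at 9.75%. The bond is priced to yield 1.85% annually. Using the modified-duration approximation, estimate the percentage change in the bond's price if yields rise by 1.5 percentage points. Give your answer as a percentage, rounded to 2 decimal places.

Periodic yield y = 0.0185. Modified duration first:
  t   CF        PV=CF/(1+0.0185)^t    t·PV
  1       975.00       957.2901       957.2901
  2       975.00       939.9019     1,879.8039
  3       975.00       922.8296     2,768.4888
  4       975.00       906.0674     3,624.2694
  5       975.00       889.6096     4,448.0479
  6    10,975.00     9,831.9198    58,991.5190
  Σ                 14,447.6184    72,669.4191
P = 14,447.6184; D_Mac = 5.02985 yrs; D_mod = 5.02985/(1+0.0185) = 4.93849 yrs.
ΔP/P ≈ -D_mod · Δy = -4.93849 × (+0.015) = -0.074077 = -7.4077%.

-7.41%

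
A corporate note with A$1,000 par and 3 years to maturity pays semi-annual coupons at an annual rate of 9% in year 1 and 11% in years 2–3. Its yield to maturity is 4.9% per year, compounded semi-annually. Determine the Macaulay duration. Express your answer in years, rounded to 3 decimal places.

2.698 years

Periodic yield y = 0.0245. Discount each cash flow and weight by its period:
  t   CF        PV=CF/(1+0.0245)^t    t·PV
  1        45.00        43.9239        43.9239
  2        45.00        42.8735        85.7469
  3        55.00        51.1478       153.4433
  4        55.00        49.9246       199.6985
  5        55.00        48.7307       243.6536
  6     1,055.00       912.3903     5,474.3421
  Σ                  1,148.9908     6,200.8084
Price P = Σ PV = 1,148.9908.
Macaulay duration = Σ(t·PV) / P = 6,200.8084 / 1,148.9908 = 5.39674 half-year periods.
In years: 5.39674 / 2 = 2.69837 years.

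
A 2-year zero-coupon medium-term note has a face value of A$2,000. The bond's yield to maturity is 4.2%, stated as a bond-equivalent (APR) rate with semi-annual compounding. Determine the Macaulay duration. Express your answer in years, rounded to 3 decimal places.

2.000 years

A zero-coupon bond has a single cash flow at maturity, so its Macaulay duration equals its maturity: 2 years.
(Equivalently: 4 semi-annual periods ÷ 2 = 2 years.)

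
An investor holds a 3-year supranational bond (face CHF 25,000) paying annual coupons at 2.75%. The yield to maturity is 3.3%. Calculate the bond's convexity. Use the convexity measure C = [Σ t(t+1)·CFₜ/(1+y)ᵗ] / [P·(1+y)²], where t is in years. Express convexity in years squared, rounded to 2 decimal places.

10.84

With y = 0.033:
  t   CF        PV=CF/(1+0.033)^t    t·PV        t(t+1)·PV
  1       687.50       665.5373       665.5373       1,331.0745
  2       687.50       644.2762     1,288.5523       3,865.6569
  3    25,687.50    23,303.4850    69,910.4551     279,641.8205
  Σ                 24,613.2985    71,864.5447     284,838.5519
P = 24,613.2985.
Convexity = Σ t(t+1)·PV / [P·(1+y)²] = 284,838.5519 / (24,613.2985 × 1.067089) = 10.84497.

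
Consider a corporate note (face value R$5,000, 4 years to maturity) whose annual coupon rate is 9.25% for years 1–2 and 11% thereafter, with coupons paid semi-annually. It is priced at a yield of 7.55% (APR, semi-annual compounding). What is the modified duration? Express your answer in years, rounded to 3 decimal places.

3.320 years

Periodic yield y = 0.03775. First find Macaulay duration:
  t   CF        PV=CF/(1+0.03775)^t    t·PV
  1       231.25       222.8379       222.8379
  2       231.25       214.7317       429.4635
  3       231.25       206.9205       620.7615
  4       231.25       199.3934       797.5736
  5       275.00       228.4909     1,142.4547
  6       275.00       220.1792     1,321.0751
  7       275.00       212.1698     1,485.1884
  8     5,275.00     3,921.7556    31,374.0450
  Σ                  5,426.4790    37,393.3995
P = 5,426.4790; Macaulay duration = 37,393.3995 / 5,426.4790 = 6.89091 half-year periods = 3.44546 years.
Modified duration = D_Mac / (1 + y) = 3.44546 / 1.03775 = 3.32012 years.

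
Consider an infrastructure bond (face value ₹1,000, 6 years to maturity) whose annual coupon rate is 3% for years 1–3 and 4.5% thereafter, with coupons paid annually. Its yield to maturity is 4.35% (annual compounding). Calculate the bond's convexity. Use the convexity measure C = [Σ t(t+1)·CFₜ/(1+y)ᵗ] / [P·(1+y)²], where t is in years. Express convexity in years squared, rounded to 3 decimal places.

With y = 0.0435:
  t   CF        PV=CF/(1+0.0435)^t    t·PV        t(t+1)·PV
  1        30.00        28.7494        28.7494          57.4988
  2        30.00        27.5509        55.1019         165.3056
  3        30.00        26.4024        79.2073         316.8292
  4        45.00        37.9527       151.8108         759.0540
  5        45.00        36.3706       181.8529       1,091.1175
  6     1,045.00       809.3970     4,856.3818      33,994.6724
  Σ                    966.4230     5,353.1040      36,384.4775
P = 966.4230.
Convexity = Σ t(t+1)·PV / [P·(1+y)²] = 36,384.4775 / (966.4230 × 1.088892) = 34.57514.

34.575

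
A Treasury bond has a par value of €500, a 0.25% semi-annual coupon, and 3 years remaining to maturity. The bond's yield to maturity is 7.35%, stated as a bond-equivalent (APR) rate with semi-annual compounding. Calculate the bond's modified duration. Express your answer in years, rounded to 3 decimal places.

2.883 years

Periodic yield y = 0.03675. First find Macaulay duration:
  t   CF        PV=CF/(1+0.03675)^t    t·PV
  1        0.625         0.6028         0.6028
  2        0.625         0.5815         1.1630
  3        0.625         0.5609         1.6826
  4        0.625         0.5410         2.1639
  5        0.625         0.5218         2.6090
  6      500.625       403.1515     2,418.9089
  Σ                    405.9595     2,427.1303
P = 405.9595; Macaulay duration = 2,427.1303 / 405.9595 = 5.97875 half-year periods = 2.98938 years.
Modified duration = D_Mac / (1 + y) = 2.98938 / 1.03675 = 2.88341 years.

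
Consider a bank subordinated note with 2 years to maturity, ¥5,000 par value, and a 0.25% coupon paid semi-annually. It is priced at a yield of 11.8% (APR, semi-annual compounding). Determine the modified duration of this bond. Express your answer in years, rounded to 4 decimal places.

1.8845 years

Periodic yield y = 0.059. First find Macaulay duration:
  t   CF        PV=CF/(1+0.059)^t    t·PV
  1         6.25         5.9018         5.9018
  2         6.25         5.5730        11.1460
  3         6.25         5.2625        15.7875
  4     5,006.25     3,980.4181    15,921.6724
  Σ                  3,997.1554    15,954.5077
P = 3,997.1554; Macaulay duration = 15,954.5077 / 3,997.1554 = 3.99147 half-year periods = 1.99573 years.
Modified duration = D_Mac / (1 + y) = 1.99573 / 1.059 = 1.88454 years.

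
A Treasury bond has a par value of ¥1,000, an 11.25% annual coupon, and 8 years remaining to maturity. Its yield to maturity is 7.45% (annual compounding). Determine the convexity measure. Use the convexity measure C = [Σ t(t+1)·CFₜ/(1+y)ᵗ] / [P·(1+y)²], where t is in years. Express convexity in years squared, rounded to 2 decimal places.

With y = 0.0745:
  t   CF        PV=CF/(1+0.0745)^t    t·PV        t(t+1)·PV
  1       112.50       104.6999       104.6999         209.3997
  2       112.50        97.4405       194.8811         584.6432
  3       112.50        90.6845       272.0536       1,088.2145
  4       112.50        84.3970       337.5879       1,687.9394
  5       112.50        78.5453       392.7267       2,356.3602
  6       112.50        73.0994       438.5966       3,070.1762
  7       112.50        68.0311       476.2178       3,809.7424
  8     1,112.50       626.1071     5,008.8572      45,079.7146
  Σ                  1,223.0049     7,225.6207      57,886.1901
P = 1,223.0049.
Convexity = Σ t(t+1)·PV / [P·(1+y)²] = 57,886.1901 / (1,223.0049 × 1.154550) = 40.99529.

41.00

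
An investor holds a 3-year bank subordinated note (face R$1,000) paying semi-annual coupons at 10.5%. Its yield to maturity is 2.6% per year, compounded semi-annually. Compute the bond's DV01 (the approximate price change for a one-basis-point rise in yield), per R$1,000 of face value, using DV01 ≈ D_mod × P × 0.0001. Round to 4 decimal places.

R$0.3255

Periodic yield y = 0.013.
  t   CF        PV=CF/(1+0.013)^t    t·PV
  1        52.50        51.8263        51.8263
  2        52.50        51.1612       102.3223
  3        52.50        50.5046       151.5138
  4        52.50        49.8565       199.4259
  5        52.50        49.2167       246.0833
  6     1,052.50       974.0145     5,844.0871
  Σ                  1,226.5797     6,595.2587
P = 1,226.5797; D_Mac = 5.37695 half-year periods = 2.68848 yrs; D_mod = 2.65397 yrs.
DV01 ≈ 2.65397 × 1,226.5797 × 0.0001 = 0.325531.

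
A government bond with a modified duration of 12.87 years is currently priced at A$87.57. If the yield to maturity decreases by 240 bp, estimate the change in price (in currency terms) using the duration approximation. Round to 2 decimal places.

Duration approximation: ΔP/P ≈ -D_mod · Δy = -12.87 × (-0.024) = +0.308880.
ΔP ≈ 87.57 × (+0.308880) = +27.0486216.

+A$27.05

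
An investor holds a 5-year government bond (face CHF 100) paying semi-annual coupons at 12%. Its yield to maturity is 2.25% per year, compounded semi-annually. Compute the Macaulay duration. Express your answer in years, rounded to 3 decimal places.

4.111 years

Periodic yield y = 0.01125. Discount each cash flow and weight by its period:
  t   CF        PV=CF/(1+0.01125)^t    t·PV
  1         6.00         5.9333         5.9333
  2         6.00         5.8672        11.7345
  3         6.00         5.8020        17.4059
  4         6.00         5.7374        22.9497
  5         6.00         5.6736        28.3680
  6         6.00         5.6105        33.6629
  7         6.00         5.5481        38.8365
  8         6.00         5.4863        43.8907
  9         6.00         5.4253        48.8278
  10      106.00        94.7808       947.8083
  Σ                    145.8645     1,199.4175
Price P = Σ PV = 145.8645.
Macaulay duration = Σ(t·PV) / P = 1,199.4175 / 145.8645 = 8.22282 half-year periods.
In years: 8.22282 / 2 = 4.11141 years.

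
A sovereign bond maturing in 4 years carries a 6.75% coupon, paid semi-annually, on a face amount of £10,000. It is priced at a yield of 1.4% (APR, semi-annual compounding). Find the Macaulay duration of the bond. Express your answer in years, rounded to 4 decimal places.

Periodic yield y = 0.007. Discount each cash flow and weight by its period:
  t   CF        PV=CF/(1+0.007)^t    t·PV
  1       337.50       335.1539       335.1539
  2       337.50       332.8242       665.6483
  3       337.50       330.5106       991.5317
  4       337.50       328.2131     1,312.8524
  5       337.50       325.9316     1,629.6578
  6       337.50       323.6659     1,941.9954
  7       337.50       321.4160     2,249.9120
  8    10,337.50     9,776.4179    78,211.3433
  Σ                 12,074.1331    87,338.0949
Price P = Σ PV = 12,074.1331.
Macaulay duration = Σ(t·PV) / P = 87,338.0949 / 12,074.1331 = 7.23349 half-year periods.
In years: 7.23349 / 2 = 3.61674 years.

3.6167 years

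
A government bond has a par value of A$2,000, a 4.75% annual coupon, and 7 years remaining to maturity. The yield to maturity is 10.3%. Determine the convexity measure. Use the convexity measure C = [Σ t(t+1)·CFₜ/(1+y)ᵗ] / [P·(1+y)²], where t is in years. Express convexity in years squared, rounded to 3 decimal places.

36.922

With y = 0.103:
  t   CF        PV=CF/(1+0.103)^t    t·PV        t(t+1)·PV
  1        95.00        86.1287        86.1287         172.2575
  2        95.00        78.0859       156.1718         468.5154
  3        95.00        70.7941       212.3823         849.5292
  4        95.00        64.1832       256.7329       1,283.6646
  5        95.00        58.1897       290.9484       1,745.6907
  6        95.00        52.7558       316.5350       2,215.7452
  7     2,095.00     1,054.7643     7,383.3504      59,066.8033
  Σ                  1,464.9018     8,702.2496      65,802.2058
P = 1,464.9018.
Convexity = Σ t(t+1)·PV / [P·(1+y)²] = 65,802.2058 / (1,464.9018 × 1.216609) = 36.92163.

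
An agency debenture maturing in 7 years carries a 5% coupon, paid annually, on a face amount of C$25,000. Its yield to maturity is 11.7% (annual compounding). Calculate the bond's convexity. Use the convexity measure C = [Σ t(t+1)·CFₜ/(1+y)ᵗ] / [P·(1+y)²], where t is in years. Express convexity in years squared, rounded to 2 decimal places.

With y = 0.117:
  t   CF        PV=CF/(1+0.117)^t    t·PV        t(t+1)·PV
  1     1,250.00     1,119.0689     1,119.0689       2,238.1379
  2     1,250.00     1,001.8522     2,003.7044       6,011.1133
  3     1,250.00       896.9134     2,690.7401      10,762.9603
  4     1,250.00       802.9663     3,211.8652      16,059.3261
  5     1,250.00       718.8597     3,594.2986      21,565.7915
  6     1,250.00       643.5629     3,861.3772      27,029.6402
  7    26,250.00    12,099.2123    84,694.4859     677,555.8868
  Σ                 17,282.4357   101,175.5403     761,222.8562
P = 17,282.4357.
Convexity = Σ t(t+1)·PV / [P·(1+y)²] = 761,222.8562 / (17,282.4357 × 1.247689) = 35.30210.

35.30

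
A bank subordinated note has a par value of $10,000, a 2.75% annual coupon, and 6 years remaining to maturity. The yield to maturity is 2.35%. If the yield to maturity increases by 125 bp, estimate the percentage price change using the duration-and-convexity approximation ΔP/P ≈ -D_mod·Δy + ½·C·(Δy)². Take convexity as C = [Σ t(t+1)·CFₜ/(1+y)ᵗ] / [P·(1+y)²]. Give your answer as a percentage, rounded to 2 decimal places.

With y = 0.0235:
  t   CF        PV=CF/(1+0.0235)^t    t·PV        t(t+1)·PV
  1       275.00       268.6859       268.6859         537.3718
  2       275.00       262.5167       525.0335       1,575.1004
  3       275.00       256.4892       769.4677       3,077.8709
  4       275.00       250.6001     1,002.4006       5,012.0028
  5       275.00       244.8463     1,224.2313       7,345.3875
  6    10,275.00     8,938.2963    53,629.7780     375,408.4458
  Σ                 10,221.4346    57,419.5969     392,956.1792
P = 10,221.4346; D_Mac = 5.61757 yrs; D_mod = 5.48859 yrs; C = 36.69920.
Duration effect: -5.48859 × (+0.0125) = -0.068607
Convexity effect: 0.5 × 36.69920 × (0.0125)² = +0.0028671
ΔP/P ≈ -0.068607 + 0.0028671 = -0.065740 = -6.5740%.

-6.57%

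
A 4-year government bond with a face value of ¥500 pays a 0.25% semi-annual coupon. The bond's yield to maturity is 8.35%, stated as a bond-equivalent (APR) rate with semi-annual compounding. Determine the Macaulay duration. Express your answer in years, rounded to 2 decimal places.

3.98 years

Periodic yield y = 0.04175. Discount each cash flow and weight by its period:
  t   CF        PV=CF/(1+0.04175)^t    t·PV
  1        0.625         0.6000         0.6000
  2        0.625         0.5759         1.1518
  3        0.625         0.5528         1.6585
  4        0.625         0.5307         2.1227
  5        0.625         0.5094         2.5470
  6        0.625         0.4890         2.9339
  7        0.625         0.4694         3.2857
  8      500.625       360.9146     2,887.3169
  Σ                    364.6418     2,901.6165
Price P = Σ PV = 364.6418.
Macaulay duration = Σ(t·PV) / P = 2,901.6165 / 364.6418 = 7.95744 half-year periods.
In years: 7.95744 / 2 = 3.97872 years.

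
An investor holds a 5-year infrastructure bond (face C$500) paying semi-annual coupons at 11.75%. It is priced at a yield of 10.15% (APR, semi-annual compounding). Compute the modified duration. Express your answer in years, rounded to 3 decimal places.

Periodic yield y = 0.05075. First find Macaulay duration:
  t   CF        PV=CF/(1+0.05075)^t    t·PV
  1       29.375        27.9562        27.9562
  2       29.375        26.6060        53.2119
  3       29.375        25.3209        75.9628
  4       29.375        24.0980        96.3918
  5       29.375        22.9341       114.6703
  6       29.375        21.8264       130.9582
  7       29.375        20.7722       145.4053
  8       29.375        19.7689       158.1513
  9       29.375        18.8141       169.3268
  10     529.375       322.6781     3,226.7806
  Σ                    530.7748     4,198.8153
P = 530.7748; Macaulay duration = 4,198.8153 / 530.7748 = 7.91073 half-year periods = 3.95536 years.
Modified duration = D_Mac / (1 + y) = 3.95536 / 1.05075 = 3.76433 years.

3.764 years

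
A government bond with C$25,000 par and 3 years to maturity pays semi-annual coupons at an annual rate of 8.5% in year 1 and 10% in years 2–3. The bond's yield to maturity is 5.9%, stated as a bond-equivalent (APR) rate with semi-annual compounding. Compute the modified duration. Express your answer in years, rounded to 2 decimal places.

Periodic yield y = 0.0295. First find Macaulay duration:
  t   CF        PV=CF/(1+0.0295)^t    t·PV
  1     1,062.50     1,032.0544     1,032.0544
  2     1,062.50     1,002.4812     2,004.9624
  3     1,250.00     1,145.5946     3,436.7838
  4     1,250.00     1,112.7680     4,451.0718
  5     1,250.00     1,080.8819     5,404.4097
  6    26,250.00    22,048.1016   132,288.6098
  Σ                 27,421.8817   148,617.8918
P = 27,421.8817; Macaulay duration = 148,617.8918 / 27,421.8817 = 5.41968 half-year periods = 2.70984 years.
Modified duration = D_Mac / (1 + y) = 2.70984 / 1.0295 = 2.63219 years.

2.63 years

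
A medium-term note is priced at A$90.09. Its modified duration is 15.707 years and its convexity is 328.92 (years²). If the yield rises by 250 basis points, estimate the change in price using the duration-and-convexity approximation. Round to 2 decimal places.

Duration effect: -D_mod·Δy = -15.707 × (+0.025) = -0.392675
Convexity effect: ½·C·(Δy)² = 0.5 × 328.92 × (0.025)² = +0.1027875
ΔP/P ≈ -0.392675 + 0.1027875 = -0.2898875
ΔP ≈ 90.09 × (-0.2898875) = -26.115964875.

-A$26.12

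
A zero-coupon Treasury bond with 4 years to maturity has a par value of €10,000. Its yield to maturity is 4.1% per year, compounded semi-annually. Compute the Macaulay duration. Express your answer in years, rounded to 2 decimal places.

A zero-coupon bond has a single cash flow at maturity, so its Macaulay duration equals its maturity: 4 years.
(Equivalently: 8 semi-annual periods ÷ 2 = 4 years.)

4.00 years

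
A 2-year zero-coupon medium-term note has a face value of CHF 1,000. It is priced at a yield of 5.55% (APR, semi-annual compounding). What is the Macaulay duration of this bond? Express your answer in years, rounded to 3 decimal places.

A zero-coupon bond has a single cash flow at maturity, so its Macaulay duration equals its maturity: 2 years.
(Equivalently: 4 semi-annual periods ÷ 2 = 2 years.)

2.000 years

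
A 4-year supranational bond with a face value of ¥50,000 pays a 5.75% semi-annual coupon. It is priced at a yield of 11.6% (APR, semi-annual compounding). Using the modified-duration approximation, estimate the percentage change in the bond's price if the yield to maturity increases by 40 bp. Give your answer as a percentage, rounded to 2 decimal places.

-1.35%

Periodic yield y = 0.058. Modified duration first:
  t   CF        PV=CF/(1+0.058)^t    t·PV
  1     1,437.50     1,358.6957     1,358.6957
  2     1,437.50     1,284.2114     2,568.4228
  3     1,437.50     1,213.8104     3,641.4312
  4     1,437.50     1,147.2688     4,589.0752
  5     1,437.50     1,084.3750     5,421.8752
  6     1,437.50     1,024.9292     6,149.5749
  7     1,437.50       968.7421     6,781.1948
  8    51,437.50    32,763.8185   262,110.5477
  Σ                 40,845.8510   292,620.8175
P = 40,845.8510; D_Mac = 7.16403 half-year periods = 3.58201 yrs; D_mod = 3.58201/(1+0.058) = 3.38565 yrs.
ΔP/P ≈ -D_mod · Δy = -3.38565 × (+0.004) = -0.013543 = -1.3543%.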